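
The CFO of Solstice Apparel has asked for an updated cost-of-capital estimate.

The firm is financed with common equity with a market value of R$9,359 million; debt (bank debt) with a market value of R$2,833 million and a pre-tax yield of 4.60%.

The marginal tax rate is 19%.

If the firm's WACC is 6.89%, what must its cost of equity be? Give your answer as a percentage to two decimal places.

7.85%

Total capital V = 9359 + 2833 = 12192.
Equity weight = 9359/12192 = 0.7676.
Bank debt weight = 2833/12192 = 0.2324.
Debt contribution = 0.2324 × 4.6% × (1 − 19%) = 0.8658%.
Required equity contribution = 6.89% − 0.8658% = 6.0242%.
Re = 6.0242% / 0.7676 = 7.8478%.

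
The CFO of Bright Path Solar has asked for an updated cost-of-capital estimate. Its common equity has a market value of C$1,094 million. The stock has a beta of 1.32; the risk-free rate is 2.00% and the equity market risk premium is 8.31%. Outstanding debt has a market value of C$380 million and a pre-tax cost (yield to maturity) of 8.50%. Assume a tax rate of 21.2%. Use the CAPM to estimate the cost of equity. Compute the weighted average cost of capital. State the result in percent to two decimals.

Cost of equity via CAPM: Re = 2.0% + 1.32 × 8.31% = 12.9692%.
Total capital V = 1094 + 380 = 1474.
Equity: weight = 1094/1474 = 0.7422; cost = 12.9692%.
Debt: weight = 380/1474 = 0.2578; after-tax cost = 8.5% × (1 − 21.2%) = 6.6980%.
WACC = 0.7422 × 12.9692% + 0.2578 × 6.6980% = 11.3525%.

11.35%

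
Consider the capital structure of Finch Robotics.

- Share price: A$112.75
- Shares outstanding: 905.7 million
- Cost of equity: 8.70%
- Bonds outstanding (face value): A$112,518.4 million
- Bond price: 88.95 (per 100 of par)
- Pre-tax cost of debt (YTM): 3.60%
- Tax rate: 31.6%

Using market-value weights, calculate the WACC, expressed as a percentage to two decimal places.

Market value of equity E = 112.75 × 905.7m = 102117.675m. Market value of debt D = 112518.4m × 88.95/100 = 100085.1168m.
Total capital V = 102117.675 + 100085.1168 = 202202.7918.
Equity: weight = 102117.675/202202.7918 = 0.5050; cost = 8.7%.
Bonds outstanding: weight = 100085.1168/202202.7918 = 0.4950; after-tax cost = 3.6% × (1 − 31.6%) = 2.4624%.
WACC = 0.5050 × 8.7000% + 0.4950 × 2.4624% = 5.6126%.

5.61%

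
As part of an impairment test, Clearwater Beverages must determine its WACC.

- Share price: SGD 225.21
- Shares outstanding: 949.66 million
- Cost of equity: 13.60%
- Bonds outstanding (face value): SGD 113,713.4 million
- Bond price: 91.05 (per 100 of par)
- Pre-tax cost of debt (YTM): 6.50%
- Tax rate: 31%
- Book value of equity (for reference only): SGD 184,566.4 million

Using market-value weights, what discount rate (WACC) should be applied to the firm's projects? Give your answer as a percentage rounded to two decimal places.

Market value of equity E = 225.21 × 949.66m = 213872.9286m. Market value of debt D = 113713.4m × 91.05/100 = 103536.0507m.
Total capital V = 213872.9286 + 103536.0507 = 317408.9793.
Equity: weight = 213872.9286/317408.9793 = 0.6738; cost = 13.6%.
Bonds outstanding: weight = 103536.0507/317408.9793 = 0.3262; after-tax cost = 6.5% × (1 − 31%) = 4.4850%.
WACC = 0.6738 × 13.6000% + 0.3262 × 4.4850% = 10.6268%.

10.63%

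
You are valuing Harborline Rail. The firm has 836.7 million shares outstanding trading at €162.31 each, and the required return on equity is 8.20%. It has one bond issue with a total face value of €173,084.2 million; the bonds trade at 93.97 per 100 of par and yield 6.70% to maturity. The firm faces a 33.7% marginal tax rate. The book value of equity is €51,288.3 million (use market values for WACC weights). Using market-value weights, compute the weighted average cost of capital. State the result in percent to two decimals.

6.15%

Market value of equity E = 162.31 × 836.7m = 135804.777m. Market value of debt D = 173084.2m × 93.97/100 = 162647.22274m.
Total capital V = 135804.777 + 162647.22274 = 298451.99974.
Equity: weight = 135804.777/298451.99974 = 0.4550; cost = 8.2%.
Bonds outstanding: weight = 162647.22274/298451.99974 = 0.5450; after-tax cost = 6.7% × (1 − 33.7%) = 4.4421%.
WACC = 0.4550 × 8.2000% + 0.5450 × 4.4421% = 6.1521%.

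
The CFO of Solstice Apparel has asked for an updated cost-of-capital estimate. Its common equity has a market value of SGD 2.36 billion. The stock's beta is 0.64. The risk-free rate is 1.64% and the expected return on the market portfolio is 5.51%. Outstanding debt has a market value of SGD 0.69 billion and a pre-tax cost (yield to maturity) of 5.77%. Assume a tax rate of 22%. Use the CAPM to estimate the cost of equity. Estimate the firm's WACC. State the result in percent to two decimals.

4.20%

Market risk premium = 5.51% − 1.64% = 3.87%.
Cost of equity via CAPM: Re = 1.64% + 0.64 × 3.87% = 4.1168%.
Total capital V = 2.36 + 0.69 = 3.05.
Equity: weight = 2.36/3.05 = 0.7738; cost = 4.1168%.
Debt: weight = 0.69/3.05 = 0.2262; after-tax cost = 5.77% × (1 − 22%) = 4.5006%.
WACC = 0.7738 × 4.1168% + 0.2262 × 4.5006% = 4.2036%.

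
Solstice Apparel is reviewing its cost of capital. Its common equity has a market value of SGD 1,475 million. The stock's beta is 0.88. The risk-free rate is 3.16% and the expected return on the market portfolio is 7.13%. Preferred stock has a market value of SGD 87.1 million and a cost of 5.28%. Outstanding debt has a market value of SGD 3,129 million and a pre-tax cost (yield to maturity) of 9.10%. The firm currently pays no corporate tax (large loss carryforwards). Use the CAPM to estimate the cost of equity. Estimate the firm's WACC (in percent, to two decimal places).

Market risk premium = 7.13% − 3.16% = 3.97%.
Cost of equity via CAPM: Re = 3.16% + 0.88 × 3.97% = 6.6536%.
Total capital V = 1475 + 87.1 + 3129 = 4691.1.
Equity: weight = 1475/4691.1 = 0.3144; cost = 6.6536%.
Preferred: weight = 87.1/4691.1 = 0.0186; cost = 5.28%.
Debt: weight = 3129/4691.1 = 0.6670; after-tax cost = 9.1% × (1 − 0%) = 9.1000%.
WACC = 0.3144 × 6.6536% + 0.0186 × 5.2800% + 0.6670 × 9.1000% = 8.2599%.

8.26%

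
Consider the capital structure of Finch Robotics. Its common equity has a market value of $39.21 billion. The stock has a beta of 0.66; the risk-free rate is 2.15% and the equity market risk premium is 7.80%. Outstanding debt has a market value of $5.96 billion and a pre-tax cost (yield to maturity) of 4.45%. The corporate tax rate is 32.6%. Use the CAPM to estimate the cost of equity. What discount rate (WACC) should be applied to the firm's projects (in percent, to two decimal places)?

Cost of equity via CAPM: Re = 2.15% + 0.66 × 7.8% = 7.2980%.
Total capital V = 39.21 + 5.96 = 45.17.
Equity: weight = 39.21/45.17 = 0.8681; cost = 7.298%.
Debt: weight = 5.96/45.17 = 0.1319; after-tax cost = 4.45% × (1 − 32.6%) = 2.9993%.
WACC = 0.8681 × 7.2980% + 0.1319 × 2.9993% = 6.7308%.

6.73%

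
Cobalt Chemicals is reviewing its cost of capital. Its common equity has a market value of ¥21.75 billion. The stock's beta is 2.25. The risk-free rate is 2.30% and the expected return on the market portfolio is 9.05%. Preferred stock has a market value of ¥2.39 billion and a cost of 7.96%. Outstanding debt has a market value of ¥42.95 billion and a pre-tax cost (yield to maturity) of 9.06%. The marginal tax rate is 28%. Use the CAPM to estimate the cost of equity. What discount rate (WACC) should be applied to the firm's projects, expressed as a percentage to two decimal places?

Market risk premium = 9.05% − 2.3% = 6.75%.
Cost of equity via CAPM: Re = 2.3% + 2.25 × 6.75% = 17.4875%.
Total capital V = 21.75 + 2.39 + 42.95 = 67.09.
Equity: weight = 21.75/67.09 = 0.3242; cost = 17.4875%.
Preferred: weight = 2.39/67.09 = 0.0356; cost = 7.96%.
Debt: weight = 42.95/67.09 = 0.6402; after-tax cost = 9.06% × (1 − 28%) = 6.5232%.
WACC = 0.3242 × 17.4875% + 0.0356 × 7.9600% + 0.6402 × 6.5232% = 10.1289%.

10.13%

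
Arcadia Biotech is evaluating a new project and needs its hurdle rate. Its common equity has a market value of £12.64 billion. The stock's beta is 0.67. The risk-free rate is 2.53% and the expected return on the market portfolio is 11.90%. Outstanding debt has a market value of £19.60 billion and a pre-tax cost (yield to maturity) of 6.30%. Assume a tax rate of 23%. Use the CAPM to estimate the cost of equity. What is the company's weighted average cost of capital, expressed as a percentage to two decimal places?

6.40%

Market risk premium = 11.9% − 2.53% = 9.37%.
Cost of equity via CAPM: Re = 2.53% + 0.67 × 9.37% = 8.8079%.
Total capital V = 12.64 + 19.6 = 32.24.
Equity: weight = 12.64/32.24 = 0.3921; cost = 8.8079%.
Debt: weight = 19.6/32.24 = 0.6079; after-tax cost = 6.3% × (1 − 23%) = 4.8510%.
WACC = 0.3921 × 8.8079% + 0.6079 × 4.8510% = 6.4023%.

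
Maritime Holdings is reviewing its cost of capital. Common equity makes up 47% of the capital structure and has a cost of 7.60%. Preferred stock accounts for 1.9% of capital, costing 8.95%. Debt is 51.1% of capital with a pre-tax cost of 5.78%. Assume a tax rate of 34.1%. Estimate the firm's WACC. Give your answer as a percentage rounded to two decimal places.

After-tax cost of debt = 5.78% × (1 − 34.1%) = 3.8090%.
WACC = 0.470 × 7.6000% + 0.019 × 8.9500% + 0.511 × 3.8090% = 5.6885%.

5.69%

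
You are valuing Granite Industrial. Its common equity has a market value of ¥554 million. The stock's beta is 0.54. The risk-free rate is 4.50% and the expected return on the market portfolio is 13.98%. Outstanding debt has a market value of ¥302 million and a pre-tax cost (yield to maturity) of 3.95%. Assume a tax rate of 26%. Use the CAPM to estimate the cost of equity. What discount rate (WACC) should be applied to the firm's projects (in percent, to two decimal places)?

7.26%

Market risk premium = 13.98% − 4.5% = 9.48%.
Cost of equity via CAPM: Re = 4.5% + 0.54 × 9.48% = 9.6192%.
Total capital V = 554 + 302 = 856.
Equity: weight = 554/856 = 0.6472; cost = 9.6192%.
Debt: weight = 302/856 = 0.3528; after-tax cost = 3.95% × (1 − 26%) = 2.9230%.
WACC = 0.6472 × 9.6192% + 0.3528 × 2.9230% = 7.2568%.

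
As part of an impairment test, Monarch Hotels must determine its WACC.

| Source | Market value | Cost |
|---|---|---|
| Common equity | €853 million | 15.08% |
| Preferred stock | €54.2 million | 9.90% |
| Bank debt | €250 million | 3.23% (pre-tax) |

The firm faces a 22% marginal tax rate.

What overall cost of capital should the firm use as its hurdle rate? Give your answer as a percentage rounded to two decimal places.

12.12%

Total capital V = 853 + 54.2 + 250 = 1157.2.
Equity: weight = 853/1157.2 = 0.7371; cost = 15.08%.
Preferred: weight = 54.2/1157.2 = 0.0468; cost = 9.9%.
Bank debt: weight = 250/1157.2 = 0.2160; after-tax cost = 3.23% × (1 − 22%) = 2.5194%.
WACC = 0.7371 × 15.0800% + 0.0468 × 9.9000% + 0.2160 × 2.5194% = 12.1238%.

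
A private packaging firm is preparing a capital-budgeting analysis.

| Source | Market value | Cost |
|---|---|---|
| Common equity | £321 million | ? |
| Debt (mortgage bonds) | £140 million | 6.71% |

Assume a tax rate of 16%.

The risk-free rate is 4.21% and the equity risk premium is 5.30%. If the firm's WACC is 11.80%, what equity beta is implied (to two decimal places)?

Total capital V = 321 + 140 = 461.
Equity weight = 321/461 = 0.6963.
Mortgage bonds weight = 140/461 = 0.3037.
Debt contribution = 0.3037 × 6.71% × (1 − 16%) = 1.7117%.
Required equity contribution = 11.8% − 1.7117% = 10.0883%  ⇒  Re = 14.4882%.
CAPM: 14.4882% = 4.21% + β × 5.3%  ⇒  β = 1.9393.

1.94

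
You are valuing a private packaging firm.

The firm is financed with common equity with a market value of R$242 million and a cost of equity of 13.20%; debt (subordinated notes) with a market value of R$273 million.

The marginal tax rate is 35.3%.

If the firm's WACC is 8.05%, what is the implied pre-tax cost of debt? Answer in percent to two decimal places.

Total capital V = 242 + 273 = 515.
Equity weight = 242/515 = 0.4699.
Subordinated notes weight = 273/515 = 0.5301.
Equity contribution = 0.4699 × 13.2% = 6.2027%.
Remaining for debt = 8.05% − 6.2027% = 1.8473%.
Rd × (1 − 35.3%) × 0.5301 = 1.8473%  ⇒  Rd = 5.3861%.

5.39%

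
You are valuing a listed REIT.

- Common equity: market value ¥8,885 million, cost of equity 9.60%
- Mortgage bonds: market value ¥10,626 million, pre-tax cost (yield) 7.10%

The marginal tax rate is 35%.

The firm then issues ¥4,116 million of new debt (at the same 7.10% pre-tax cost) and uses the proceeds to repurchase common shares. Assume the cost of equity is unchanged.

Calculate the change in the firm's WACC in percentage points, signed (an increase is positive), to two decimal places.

-1.05 pp

Current WACC:
Total capital V = 8885 + 10626 = 19511.
Equity: weight = 8885/19511 = 0.4554; cost = 9.6%.
Mortgage bonds: weight = 10626/19511 = 0.5446; after-tax cost = 7.1% × (1 − 35%) = 4.6150%.
WACC = 0.4554 × 9.6000% + 0.5446 × 4.6150% = 6.8851%.
After the change:
Total capital V = 4769 + 14742 = 19511.
Equity: weight = 4769/19511 = 0.2444; cost = 9.6%.
Mortgage bonds: weight = 14742/19511 = 0.7556; after-tax cost = 7.1% × (1 − 35%) = 4.6150%.
WACC = 0.2444 × 9.6000% + 0.7556 × 4.6150% = 5.8335%.
Change in WACC = 5.8335% − 6.8851% = -1.0516 pp.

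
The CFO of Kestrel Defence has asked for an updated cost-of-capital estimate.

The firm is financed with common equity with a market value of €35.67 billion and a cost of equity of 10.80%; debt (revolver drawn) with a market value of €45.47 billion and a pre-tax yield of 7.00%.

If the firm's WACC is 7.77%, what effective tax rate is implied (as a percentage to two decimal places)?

22.96%

Total capital V = 35.67 + 45.47 = 81.14.
Equity weight = 35.67/81.14 = 0.4396.
Revolver drawn weight = 45.47/81.14 = 0.5604.
Equity contribution = 0.4396 × 10.8% = 4.7478%.
Debt contribution must be 7.77% − 4.7478% = 3.0222%.
0.5604 × 7% × (1 − T) = 3.0222%  ⇒  (1 − T) = 0.7704.
T = 22.9565%.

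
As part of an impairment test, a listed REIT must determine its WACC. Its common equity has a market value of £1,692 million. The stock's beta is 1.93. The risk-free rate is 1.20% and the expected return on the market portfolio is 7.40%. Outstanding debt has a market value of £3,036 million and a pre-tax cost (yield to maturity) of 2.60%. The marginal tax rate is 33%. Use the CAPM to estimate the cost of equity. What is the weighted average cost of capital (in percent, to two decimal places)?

Market risk premium = 7.4% − 1.2% = 6.2%.
Cost of equity via CAPM: Re = 1.2% + 1.93 × 6.2% = 13.1660%.
Total capital V = 1692 + 3036 = 4728.
Equity: weight = 1692/4728 = 0.3579; cost = 13.166%.
Debt: weight = 3036/4728 = 0.6421; after-tax cost = 2.6% × (1 − 33%) = 1.7420%.
WACC = 0.3579 × 13.1660% + 0.6421 × 1.7420% = 5.8303%.

5.83%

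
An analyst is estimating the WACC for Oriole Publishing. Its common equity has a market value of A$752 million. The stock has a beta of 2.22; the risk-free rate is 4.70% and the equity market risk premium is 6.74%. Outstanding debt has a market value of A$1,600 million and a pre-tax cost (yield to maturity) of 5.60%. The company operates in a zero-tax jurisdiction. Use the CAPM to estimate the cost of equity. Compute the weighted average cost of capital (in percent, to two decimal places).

10.10%

Cost of equity via CAPM: Re = 4.7% + 2.22 × 6.74% = 19.6628%.
Total capital V = 752 + 1600 = 2352.
Equity: weight = 752/2352 = 0.3197; cost = 19.6628%.
Debt: weight = 1600/2352 = 0.6803; after-tax cost = 5.6% × (1 − 0%) = 5.6000%.
WACC = 0.3197 × 19.6628% + 0.6803 × 5.6000% = 10.0963%.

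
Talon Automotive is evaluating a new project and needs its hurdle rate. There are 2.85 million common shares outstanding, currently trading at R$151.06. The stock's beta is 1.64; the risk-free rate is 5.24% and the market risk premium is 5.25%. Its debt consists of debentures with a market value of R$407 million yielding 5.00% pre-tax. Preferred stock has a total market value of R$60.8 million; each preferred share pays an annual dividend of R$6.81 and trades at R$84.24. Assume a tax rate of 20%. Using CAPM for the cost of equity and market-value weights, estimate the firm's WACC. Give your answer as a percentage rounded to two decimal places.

Cost of equity via CAPM: Re = 5.24% + 1.64 × 5.25% = 13.8500%.
Cost of preferred: Rp = 6.81 / 84.24 = 8.0840%.
Market value of equity E = 151.06 × 2.85m = 430.521m.
Total capital V = 430.521 + 60.8 + 407 = 898.321.
Equity: weight = 430.521/898.321 = 0.4793; cost = 13.85%.
Preferred: weight = 60.8/898.321 = 0.0677; cost = 8.084%.
Debentures: weight = 407/898.321 = 0.4531; after-tax cost = 5% × (1 − 20%) = 4.0000%.
WACC = 0.4793 × 13.8500% + 0.0677 × 8.0840% + 0.4531 × 4.0000% = 8.9970%.

9.00%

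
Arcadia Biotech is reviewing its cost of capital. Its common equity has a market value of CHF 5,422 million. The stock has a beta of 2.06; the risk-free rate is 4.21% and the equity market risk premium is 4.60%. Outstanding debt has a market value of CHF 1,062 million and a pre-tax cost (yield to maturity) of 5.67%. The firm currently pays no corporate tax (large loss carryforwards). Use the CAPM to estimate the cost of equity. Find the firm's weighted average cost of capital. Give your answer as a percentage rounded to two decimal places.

12.37%

Cost of equity via CAPM: Re = 4.21% + 2.06 × 4.6% = 13.6860%.
Total capital V = 5422 + 1062 = 6484.
Equity: weight = 5422/6484 = 0.8362; cost = 13.686%.
Debt: weight = 1062/6484 = 0.1638; after-tax cost = 5.67% × (1 − 0%) = 5.6700%.
WACC = 0.8362 × 13.6860% + 0.1638 × 5.6700% = 12.3731%.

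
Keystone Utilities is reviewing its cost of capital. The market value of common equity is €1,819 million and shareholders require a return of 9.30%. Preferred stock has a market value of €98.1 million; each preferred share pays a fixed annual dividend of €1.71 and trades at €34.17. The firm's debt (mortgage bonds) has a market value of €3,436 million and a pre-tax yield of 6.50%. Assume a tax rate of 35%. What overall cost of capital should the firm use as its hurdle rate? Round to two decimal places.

Cost of preferred: Rp = 1.71 / 34.17 = 5.0044%.
Total capital V = 1819 + 98.1 + 3436 = 5353.1.
Equity: weight = 1819/5353.1 = 0.3398; cost = 9.3%.
Preferred: weight = 98.1/5353.1 = 0.0183; cost = 5.0044%.
Mortgage bonds: weight = 3436/5353.1 = 0.6419; after-tax cost = 6.5% × (1 − 35%) = 4.2250%.
WACC = 0.3398 × 9.3000% + 0.0183 × 5.0044% + 0.6419 × 4.2250% = 5.9638%.

5.96%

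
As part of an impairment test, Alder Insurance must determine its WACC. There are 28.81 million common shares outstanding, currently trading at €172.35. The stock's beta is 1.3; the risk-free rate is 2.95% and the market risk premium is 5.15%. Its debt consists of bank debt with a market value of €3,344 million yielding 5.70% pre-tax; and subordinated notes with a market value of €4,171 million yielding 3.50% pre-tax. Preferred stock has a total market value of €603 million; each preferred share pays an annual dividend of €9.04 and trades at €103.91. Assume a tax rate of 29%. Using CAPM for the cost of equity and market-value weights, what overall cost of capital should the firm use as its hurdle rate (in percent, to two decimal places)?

Cost of equity via CAPM: Re = 2.95% + 1.3 × 5.15% = 9.6450%.
Cost of preferred: Rp = 9.04 / 103.91 = 8.6998%.
Market value of equity E = 172.35 × 28.81m = 4965.4035m.
Total capital V = 4965.4035 + 603 + 3344 + 4171 = 13083.4035.
Equity: weight = 4965.4035/13083.4035 = 0.3795; cost = 9.645%.
Preferred: weight = 603/13083.4035 = 0.0461; cost = 8.6998%.
Bank debt: weight = 3344/13083.4035 = 0.2556; after-tax cost = 5.7% × (1 − 29%) = 4.0470%.
Subordinated notes: weight = 4171/13083.4035 = 0.3188; after-tax cost = 3.5% × (1 − 29%) = 2.4850%.
WACC = 0.3795 × 9.6450% + 0.0461 × 8.6998% + 0.2556 × 4.0470% + 0.3188 × 2.4850% = 5.8880%.

5.89%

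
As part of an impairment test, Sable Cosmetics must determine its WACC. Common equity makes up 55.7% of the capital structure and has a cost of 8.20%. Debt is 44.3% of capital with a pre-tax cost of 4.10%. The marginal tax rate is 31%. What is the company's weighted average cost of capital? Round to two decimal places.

5.82%

After-tax cost of debt = 4.1% × (1 − 31%) = 2.8290%.
WACC = 0.557 × 8.2000% + 0.443 × 2.8290% = 5.8206%.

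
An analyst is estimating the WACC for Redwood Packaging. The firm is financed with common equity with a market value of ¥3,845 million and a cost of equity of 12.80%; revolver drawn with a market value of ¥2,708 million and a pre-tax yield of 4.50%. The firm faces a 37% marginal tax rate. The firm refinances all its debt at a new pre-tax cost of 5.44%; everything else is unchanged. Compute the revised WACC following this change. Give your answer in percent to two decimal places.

After the change:
Total capital V = 3845 + 2708 = 6553.
Equity: weight = 3845/6553 = 0.5868; cost = 12.8%.
Revolver drawn: weight = 2708/6553 = 0.4132; after-tax cost = 5.44% × (1 − 37%) = 3.4272%.
WACC = 0.5868 × 12.8000% + 0.4132 × 3.4272% = 8.9267%.

8.93%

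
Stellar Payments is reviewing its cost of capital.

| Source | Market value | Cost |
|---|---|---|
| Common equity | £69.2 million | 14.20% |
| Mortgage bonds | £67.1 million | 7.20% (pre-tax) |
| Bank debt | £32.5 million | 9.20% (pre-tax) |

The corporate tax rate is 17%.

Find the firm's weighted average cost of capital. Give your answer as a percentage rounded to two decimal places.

Total capital V = 69.2 + 67.1 + 32.5 = 168.8.
Equity: weight = 69.2/168.8 = 0.4100; cost = 14.2%.
Mortgage bonds: weight = 67.1/168.8 = 0.3975; after-tax cost = 7.2% × (1 − 17%) = 5.9760%.
Bank debt: weight = 32.5/168.8 = 0.1925; after-tax cost = 9.2% × (1 − 17%) = 7.6360%.
WACC = 0.4100 × 14.2000% + 0.3975 × 5.9760% + 0.1925 × 7.6360% = 9.6671%.

9.67%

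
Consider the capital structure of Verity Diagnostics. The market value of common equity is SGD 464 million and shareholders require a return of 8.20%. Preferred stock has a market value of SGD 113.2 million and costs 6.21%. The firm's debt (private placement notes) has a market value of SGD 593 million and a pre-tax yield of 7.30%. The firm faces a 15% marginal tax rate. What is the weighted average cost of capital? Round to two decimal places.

7.00%

Total capital V = 464 + 113.2 + 593 = 1170.2.
Equity: weight = 464/1170.2 = 0.3965; cost = 8.2%.
Preferred: weight = 113.2/1170.2 = 0.0967; cost = 6.21%.
Private placement notes: weight = 593/1170.2 = 0.5068; after-tax cost = 7.3% × (1 − 15%) = 6.2050%.
WACC = 0.3965 × 8.2000% + 0.0967 × 6.2100% + 0.5068 × 6.2050% = 6.9965%.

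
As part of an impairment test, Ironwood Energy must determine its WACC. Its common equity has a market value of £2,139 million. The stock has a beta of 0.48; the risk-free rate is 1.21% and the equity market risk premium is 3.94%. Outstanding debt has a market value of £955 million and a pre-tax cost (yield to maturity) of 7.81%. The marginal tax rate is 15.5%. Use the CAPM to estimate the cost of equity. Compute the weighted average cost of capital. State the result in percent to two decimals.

Cost of equity via CAPM: Re = 1.21% + 0.48 × 3.94% = 3.1012%.
Total capital V = 2139 + 955 = 3094.
Equity: weight = 2139/3094 = 0.6913; cost = 3.1012%.
Debt: weight = 955/3094 = 0.3087; after-tax cost = 7.81% × (1 − 15.5%) = 6.5994%.
WACC = 0.6913 × 3.1012% + 0.3087 × 6.5994% = 4.1810%.

4.18%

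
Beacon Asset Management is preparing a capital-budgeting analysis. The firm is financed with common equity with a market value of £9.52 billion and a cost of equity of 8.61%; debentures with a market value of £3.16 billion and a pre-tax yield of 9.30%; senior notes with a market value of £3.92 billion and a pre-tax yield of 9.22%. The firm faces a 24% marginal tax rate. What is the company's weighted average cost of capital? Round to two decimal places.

7.94%

Total capital V = 9.52 + 3.16 + 3.92 = 16.6.
Equity: weight = 9.52/16.6 = 0.5735; cost = 8.61%.
Debentures: weight = 3.16/16.6 = 0.1904; after-tax cost = 9.3% × (1 − 24%) = 7.0680%.
Senior notes: weight = 3.92/16.6 = 0.2361; after-tax cost = 9.22% × (1 − 24%) = 7.0072%.
WACC = 0.5735 × 8.6100% + 0.1904 × 7.0680% + 0.2361 × 7.0072% = 7.9380%.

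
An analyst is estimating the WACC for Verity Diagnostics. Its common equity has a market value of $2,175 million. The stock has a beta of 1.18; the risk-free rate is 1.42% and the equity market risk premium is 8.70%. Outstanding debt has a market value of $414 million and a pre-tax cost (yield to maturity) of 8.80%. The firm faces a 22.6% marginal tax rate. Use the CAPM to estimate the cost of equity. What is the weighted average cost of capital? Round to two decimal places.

10.91%

Cost of equity via CAPM: Re = 1.42% + 1.18 × 8.7% = 11.6860%.
Total capital V = 2175 + 414 = 2589.
Equity: weight = 2175/2589 = 0.8401; cost = 11.686%.
Debt: weight = 414/2589 = 0.1599; after-tax cost = 8.8% × (1 − 22.6%) = 6.8112%.
WACC = 0.8401 × 11.6860% + 0.1599 × 6.8112% = 10.9065%.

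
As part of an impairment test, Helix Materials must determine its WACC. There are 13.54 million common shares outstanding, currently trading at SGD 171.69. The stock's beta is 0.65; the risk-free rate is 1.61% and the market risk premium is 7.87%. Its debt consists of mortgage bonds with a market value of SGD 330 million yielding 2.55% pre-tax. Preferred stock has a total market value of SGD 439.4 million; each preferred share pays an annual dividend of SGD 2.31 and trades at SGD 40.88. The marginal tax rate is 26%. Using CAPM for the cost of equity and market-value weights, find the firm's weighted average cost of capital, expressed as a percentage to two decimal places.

6.06%

Cost of equity via CAPM: Re = 1.61% + 0.65 × 7.87% = 6.7255%.
Cost of preferred: Rp = 2.31 / 40.88 = 5.6507%.
Market value of equity E = 171.69 × 13.54m = 2324.6826m.
Total capital V = 2324.6826 + 439.4 + 330 = 3094.0826.
Equity: weight = 2324.6826/3094.0826 = 0.7513; cost = 6.7255%.
Preferred: weight = 439.4/3094.0826 = 0.1420; cost = 5.6507%.
Mortgage bonds: weight = 330/3094.0826 = 0.1067; after-tax cost = 2.55% × (1 − 26%) = 1.8870%.
WACC = 0.7513 × 6.7255% + 0.1420 × 5.6507% + 0.1067 × 1.8870% = 6.0568%.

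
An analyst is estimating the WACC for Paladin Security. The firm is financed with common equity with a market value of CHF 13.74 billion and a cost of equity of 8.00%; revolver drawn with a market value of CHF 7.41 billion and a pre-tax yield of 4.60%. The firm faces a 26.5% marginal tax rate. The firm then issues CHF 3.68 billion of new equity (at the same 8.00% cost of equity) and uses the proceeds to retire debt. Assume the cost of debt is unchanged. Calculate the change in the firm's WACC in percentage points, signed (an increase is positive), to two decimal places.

Current WACC:
Total capital V = 13.74 + 7.41 = 21.15.
Equity: weight = 13.74/21.15 = 0.6496; cost = 8%.
Revolver drawn: weight = 7.41/21.15 = 0.3504; after-tax cost = 4.6% × (1 − 26.5%) = 3.3810%.
WACC = 0.6496 × 8.0000% + 0.3504 × 3.3810% = 6.3817%.
After the change:
Total capital V = 17.42 + 3.73 = 21.15.
Equity: weight = 17.42/21.15 = 0.8236; cost = 8%.
Revolver drawn: weight = 3.73/21.15 = 0.1764; after-tax cost = 4.6% × (1 − 26.5%) = 3.3810%.
WACC = 0.8236 × 8.0000% + 0.1764 × 3.3810% = 7.1854%.
Change in WACC = 7.1854% − 6.3817% = 0.8037 pp.

+0.80 pp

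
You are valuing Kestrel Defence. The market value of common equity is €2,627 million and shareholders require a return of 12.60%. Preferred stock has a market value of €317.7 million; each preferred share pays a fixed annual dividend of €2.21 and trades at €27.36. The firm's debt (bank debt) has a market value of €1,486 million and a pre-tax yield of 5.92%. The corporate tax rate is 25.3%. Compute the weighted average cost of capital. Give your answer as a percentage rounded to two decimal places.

9.53%

Cost of preferred: Rp = 2.21 / 27.36 = 8.0775%.
Total capital V = 2627 + 317.7 + 1486 = 4430.7.
Equity: weight = 2627/4430.7 = 0.5929; cost = 12.6%.
Preferred: weight = 317.7/4430.7 = 0.0717; cost = 8.0775%.
Bank debt: weight = 1486/4430.7 = 0.3354; after-tax cost = 5.92% × (1 − 25.3%) = 4.4222%.
WACC = 0.5929 × 12.6000% + 0.0717 × 8.0775% + 0.3354 × 4.4222% = 9.5330%.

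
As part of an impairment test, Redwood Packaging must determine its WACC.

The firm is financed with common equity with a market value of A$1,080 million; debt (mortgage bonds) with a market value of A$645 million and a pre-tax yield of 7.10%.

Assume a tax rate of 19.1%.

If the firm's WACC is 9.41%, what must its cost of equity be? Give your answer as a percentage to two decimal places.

Total capital V = 1080 + 645 = 1725.
Equity weight = 1080/1725 = 0.6261.
Mortgage bonds weight = 645/1725 = 0.3739.
Debt contribution = 0.3739 × 7.1% × (1 − 19.1%) = 2.1477%.
Required equity contribution = 9.41% − 2.1477% = 7.2623%.
Re = 7.2623% / 0.6261 = 11.5995%.

11.60%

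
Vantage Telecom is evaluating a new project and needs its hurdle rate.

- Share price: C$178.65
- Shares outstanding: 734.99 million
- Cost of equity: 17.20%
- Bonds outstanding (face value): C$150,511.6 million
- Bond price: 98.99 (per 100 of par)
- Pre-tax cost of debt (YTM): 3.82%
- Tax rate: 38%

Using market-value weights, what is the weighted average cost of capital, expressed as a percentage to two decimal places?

9.32%

Market value of equity E = 178.65 × 734.99m = 131305.9635m. Market value of debt D = 150511.6m × 98.99/100 = 148991.43284m.
Total capital V = 131305.9635 + 148991.43284 = 280297.39634.
Equity: weight = 131305.9635/280297.39634 = 0.4685; cost = 17.2%.
Bonds outstanding: weight = 148991.43284/280297.39634 = 0.5315; after-tax cost = 3.82% × (1 − 38%) = 2.3684%.
WACC = 0.4685 × 17.2000% + 0.5315 × 2.3684% = 9.3163%.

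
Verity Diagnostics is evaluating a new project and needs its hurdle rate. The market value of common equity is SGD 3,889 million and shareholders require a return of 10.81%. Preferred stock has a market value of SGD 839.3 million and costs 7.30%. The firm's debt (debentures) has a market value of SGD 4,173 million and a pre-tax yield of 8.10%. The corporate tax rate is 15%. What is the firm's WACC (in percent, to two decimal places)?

8.64%

Total capital V = 3889 + 839.3 + 4173 = 8901.3.
Equity: weight = 3889/8901.3 = 0.4369; cost = 10.81%.
Preferred: weight = 839.3/8901.3 = 0.0943; cost = 7.3%.
Debentures: weight = 4173/8901.3 = 0.4688; after-tax cost = 8.1% × (1 − 15%) = 6.8850%.
WACC = 0.4369 × 10.8100% + 0.0943 × 7.3000% + 0.4688 × 6.8850% = 8.6390%.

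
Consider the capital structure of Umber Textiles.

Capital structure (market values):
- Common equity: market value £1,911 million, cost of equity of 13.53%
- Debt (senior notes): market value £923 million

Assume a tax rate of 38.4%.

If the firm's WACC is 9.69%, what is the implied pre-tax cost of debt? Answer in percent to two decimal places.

2.82%

Total capital V = 1911 + 923 = 2834.
Equity weight = 1911/2834 = 0.6743.
Senior notes weight = 923/2834 = 0.3257.
Equity contribution = 0.6743 × 13.53% = 9.1234%.
Remaining for debt = 9.69% − 9.1234% = 0.5666%.
Rd × (1 − 38.4%) × 0.3257 = 0.5666%  ⇒  Rd = 2.8240%.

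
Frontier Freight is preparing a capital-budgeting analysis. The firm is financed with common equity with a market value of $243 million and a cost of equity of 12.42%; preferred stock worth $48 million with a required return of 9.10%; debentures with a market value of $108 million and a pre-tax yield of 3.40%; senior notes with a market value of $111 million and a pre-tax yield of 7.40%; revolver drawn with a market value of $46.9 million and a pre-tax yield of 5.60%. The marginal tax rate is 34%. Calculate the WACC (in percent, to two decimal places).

Total capital V = 243 + 48 + 108 + 111 + 46.9 = 556.9.
Equity: weight = 243/556.9 = 0.4363; cost = 12.42%.
Preferred: weight = 48/556.9 = 0.0862; cost = 9.1%.
Debentures: weight = 108/556.9 = 0.1939; after-tax cost = 3.4% × (1 − 34%) = 2.2440%.
Senior notes: weight = 111/556.9 = 0.1993; after-tax cost = 7.4% × (1 − 34%) = 4.8840%.
Revolver drawn: weight = 46.9/556.9 = 0.0842; after-tax cost = 5.6% × (1 − 34%) = 3.6960%.
WACC = 0.4363 × 12.4200% + 0.0862 × 9.1000% + 0.1939 × 2.2440% + 0.1993 × 4.8840% + 0.0842 × 3.6960% = 7.9236%.

7.92%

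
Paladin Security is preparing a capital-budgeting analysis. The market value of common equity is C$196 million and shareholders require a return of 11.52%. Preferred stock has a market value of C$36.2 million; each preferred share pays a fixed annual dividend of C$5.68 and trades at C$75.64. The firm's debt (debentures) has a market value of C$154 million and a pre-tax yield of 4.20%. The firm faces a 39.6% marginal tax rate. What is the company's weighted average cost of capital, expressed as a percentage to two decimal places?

7.56%

Cost of preferred: Rp = 5.68 / 75.64 = 7.5093%.
Total capital V = 196 + 36.2 + 154 = 386.2.
Equity: weight = 196/386.2 = 0.5075; cost = 11.52%.
Preferred: weight = 36.2/386.2 = 0.0937; cost = 7.5093%.
Debentures: weight = 154/386.2 = 0.3988; after-tax cost = 4.2% × (1 − 39.6%) = 2.5368%.
WACC = 0.5075 × 11.5200% + 0.0937 × 7.5093% + 0.3988 × 2.5368% = 7.5619%.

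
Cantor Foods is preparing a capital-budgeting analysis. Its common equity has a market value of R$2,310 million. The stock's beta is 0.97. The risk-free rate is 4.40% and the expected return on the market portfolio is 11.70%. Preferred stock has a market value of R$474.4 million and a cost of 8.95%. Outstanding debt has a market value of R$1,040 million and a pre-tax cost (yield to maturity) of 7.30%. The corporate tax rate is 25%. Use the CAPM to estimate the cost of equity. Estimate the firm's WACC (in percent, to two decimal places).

9.53%

Market risk premium = 11.7% − 4.4% = 7.3%.
Cost of equity via CAPM: Re = 4.4% + 0.97 × 7.3% = 11.4810%.
Total capital V = 2310 + 474.4 + 1040 = 3824.4.
Equity: weight = 2310/3824.4 = 0.6040; cost = 11.481%.
Preferred: weight = 474.4/3824.4 = 0.1240; cost = 8.95%.
Debt: weight = 1040/3824.4 = 0.2719; after-tax cost = 7.3% × (1 − 25%) = 5.4750%.
WACC = 0.6040 × 11.4810% + 0.1240 × 8.9500% + 0.2719 × 5.4750% = 9.5338%.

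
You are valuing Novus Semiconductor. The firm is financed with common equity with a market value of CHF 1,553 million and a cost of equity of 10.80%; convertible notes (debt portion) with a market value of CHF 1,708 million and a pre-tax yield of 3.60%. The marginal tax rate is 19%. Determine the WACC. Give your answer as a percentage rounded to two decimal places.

6.67%

Total capital V = 1553 + 1708 = 3261.
Equity: weight = 1553/3261 = 0.4762; cost = 10.8%.
Convertible notes (debt portion): weight = 1708/3261 = 0.5238; after-tax cost = 3.6% × (1 − 19%) = 2.9160%.
WACC = 0.4762 × 10.8000% + 0.5238 × 2.9160% = 6.6706%.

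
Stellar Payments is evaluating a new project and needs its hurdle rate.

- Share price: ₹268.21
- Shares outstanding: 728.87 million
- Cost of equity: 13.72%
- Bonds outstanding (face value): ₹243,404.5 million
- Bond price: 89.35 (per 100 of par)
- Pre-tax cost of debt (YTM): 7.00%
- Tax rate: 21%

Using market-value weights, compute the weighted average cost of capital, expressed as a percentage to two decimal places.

Market value of equity E = 268.21 × 728.87m = 195490.2227m. Market value of debt D = 243404.5m × 89.35/100 = 217481.92075m.
Total capital V = 195490.2227 + 217481.92075 = 412972.14345.
Equity: weight = 195490.2227/412972.14345 = 0.4734; cost = 13.72%.
Bonds outstanding: weight = 217481.92075/412972.14345 = 0.5266; after-tax cost = 7% × (1 − 21%) = 5.5300%.
WACC = 0.4734 × 13.7200% + 0.5266 × 5.5300% = 9.4069%.

9.41%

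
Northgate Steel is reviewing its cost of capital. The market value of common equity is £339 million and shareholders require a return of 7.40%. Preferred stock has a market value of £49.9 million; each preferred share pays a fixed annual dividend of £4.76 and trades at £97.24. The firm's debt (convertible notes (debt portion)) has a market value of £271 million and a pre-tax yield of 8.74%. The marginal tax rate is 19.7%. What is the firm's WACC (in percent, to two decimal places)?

Cost of preferred: Rp = 4.76 / 97.24 = 4.8951%.
Total capital V = 339 + 49.9 + 271 = 659.9.
Equity: weight = 339/659.9 = 0.5137; cost = 7.4%.
Preferred: weight = 49.9/659.9 = 0.0756; cost = 4.8951%.
Convertible notes (debt portion): weight = 271/659.9 = 0.4107; after-tax cost = 8.74% × (1 − 19.7%) = 7.0182%.
WACC = 0.5137 × 7.4000% + 0.0756 × 4.8951% + 0.4107 × 7.0182% = 7.0538%.

7.05%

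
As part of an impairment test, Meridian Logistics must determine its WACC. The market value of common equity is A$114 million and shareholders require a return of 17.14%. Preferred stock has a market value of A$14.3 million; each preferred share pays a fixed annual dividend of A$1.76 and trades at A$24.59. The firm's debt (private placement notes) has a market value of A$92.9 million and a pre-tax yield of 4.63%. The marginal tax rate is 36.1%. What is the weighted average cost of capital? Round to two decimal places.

Cost of preferred: Rp = 1.76 / 24.59 = 7.1574%.
Total capital V = 114 + 14.3 + 92.9 = 221.2.
Equity: weight = 114/221.2 = 0.5154; cost = 17.14%.
Preferred: weight = 14.3/221.2 = 0.0646; cost = 7.1574%.
Private placement notes: weight = 92.9/221.2 = 0.4200; after-tax cost = 4.63% × (1 − 36.1%) = 2.9586%.
WACC = 0.5154 × 17.1400% + 0.0646 × 7.1574% + 0.4200 × 2.9586% = 10.5387%.

10.54%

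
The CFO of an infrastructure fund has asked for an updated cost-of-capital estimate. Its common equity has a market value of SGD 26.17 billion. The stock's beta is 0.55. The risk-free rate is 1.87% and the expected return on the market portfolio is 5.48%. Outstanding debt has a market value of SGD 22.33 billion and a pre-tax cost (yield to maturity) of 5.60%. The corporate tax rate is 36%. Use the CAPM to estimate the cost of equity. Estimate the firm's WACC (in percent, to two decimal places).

Market risk premium = 5.48% − 1.87% = 3.61%.
Cost of equity via CAPM: Re = 1.87% + 0.55 × 3.61% = 3.8555%.
Total capital V = 26.17 + 22.33 = 48.5.
Equity: weight = 26.17/48.5 = 0.5396; cost = 3.8555%.
Debt: weight = 22.33/48.5 = 0.4604; after-tax cost = 5.6% × (1 − 36%) = 3.5840%.
WACC = 0.5396 × 3.8555% + 0.4604 × 3.5840% = 3.7305%.

3.73%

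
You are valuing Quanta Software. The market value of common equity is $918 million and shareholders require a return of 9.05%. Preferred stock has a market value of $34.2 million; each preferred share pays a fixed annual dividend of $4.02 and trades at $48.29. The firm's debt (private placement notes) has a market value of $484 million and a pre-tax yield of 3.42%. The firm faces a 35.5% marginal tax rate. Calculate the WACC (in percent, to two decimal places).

6.73%

Cost of preferred: Rp = 4.02 / 48.29 = 8.3247%.
Total capital V = 918 + 34.2 + 484 = 1436.2.
Equity: weight = 918/1436.2 = 0.6392; cost = 9.05%.
Preferred: weight = 34.2/1436.2 = 0.0238; cost = 8.3247%.
Private placement notes: weight = 484/1436.2 = 0.3370; after-tax cost = 3.42% × (1 − 35.5%) = 2.2059%.
WACC = 0.6392 × 9.0500% + 0.0238 × 8.3247% + 0.3370 × 2.2059% = 6.7263%.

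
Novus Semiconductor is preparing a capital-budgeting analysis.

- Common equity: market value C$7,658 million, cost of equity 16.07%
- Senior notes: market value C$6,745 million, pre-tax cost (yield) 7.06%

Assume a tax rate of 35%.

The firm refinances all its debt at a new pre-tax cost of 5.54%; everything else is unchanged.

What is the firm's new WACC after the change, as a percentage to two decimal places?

After the change:
Total capital V = 7658 + 6745 = 14403.
Equity: weight = 7658/14403 = 0.5317; cost = 16.07%.
Senior notes: weight = 6745/14403 = 0.4683; after-tax cost = 5.54% × (1 − 35%) = 3.6010%.
WACC = 0.5317 × 16.0700% + 0.4683 × 3.6010% = 10.2307%.

10.23%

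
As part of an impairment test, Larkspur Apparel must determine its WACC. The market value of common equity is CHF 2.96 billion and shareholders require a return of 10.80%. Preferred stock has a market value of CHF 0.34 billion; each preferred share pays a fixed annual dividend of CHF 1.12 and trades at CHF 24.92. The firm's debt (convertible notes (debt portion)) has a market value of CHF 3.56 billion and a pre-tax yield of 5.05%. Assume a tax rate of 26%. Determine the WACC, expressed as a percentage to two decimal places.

6.82%

Cost of preferred: Rp = 1.12 / 24.92 = 4.4944%.
Total capital V = 2.96 + 0.34 + 3.56 = 6.86.
Equity: weight = 2.96/6.86 = 0.4315; cost = 10.8%.
Preferred: weight = 0.34/6.86 = 0.0496; cost = 4.4944%.
Convertible notes (debt portion): weight = 3.56/6.86 = 0.5190; after-tax cost = 5.05% × (1 − 26%) = 3.7370%.
WACC = 0.4315 × 10.8000% + 0.0496 × 4.4944% + 0.5190 × 3.7370% = 6.8221%.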